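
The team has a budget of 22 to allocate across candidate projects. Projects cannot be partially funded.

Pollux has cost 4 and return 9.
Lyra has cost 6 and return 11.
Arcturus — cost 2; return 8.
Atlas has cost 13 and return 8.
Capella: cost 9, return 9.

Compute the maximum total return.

37

Take Pollux, Lyra, Arcturus, and Capella: cost 4 + 6 + 2 + 9 = 21 ≤ 22, return 9 + 11 + 8 + 9 = 37.
No other feasible combination does better.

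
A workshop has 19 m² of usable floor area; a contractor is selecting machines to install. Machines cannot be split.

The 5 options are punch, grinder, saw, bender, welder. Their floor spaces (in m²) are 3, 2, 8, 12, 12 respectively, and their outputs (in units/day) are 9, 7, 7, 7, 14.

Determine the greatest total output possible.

Allowing fractional choices, the relaxed optimum would be about 31.8, but machines are indivisible.
punch + welder: floor space 3 + 12 = 15 ≤ 19, output 9 + 14 = 23.
punch + grinder + saw: floor space 3 + 2 + 8 = 13 ≤ 19, output 9 + 7 + 7 = 23.
punch + grinder + welder: floor space 3 + 2 + 12 = 17 ≤ 19, output 9 + 7 + 14 = 30.
Best is punch, grinder, and welder with total output 30.

30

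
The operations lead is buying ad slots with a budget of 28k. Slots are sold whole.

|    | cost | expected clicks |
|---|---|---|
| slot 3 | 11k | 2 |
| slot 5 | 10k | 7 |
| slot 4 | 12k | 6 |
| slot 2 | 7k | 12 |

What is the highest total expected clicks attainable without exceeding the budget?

21

Take slot 3, slot 5, and slot 2: cost 11 + 10 + 7 = 28 ≤ 28, expected clicks 2 + 7 + 12 = 21.
No other feasible combination does better.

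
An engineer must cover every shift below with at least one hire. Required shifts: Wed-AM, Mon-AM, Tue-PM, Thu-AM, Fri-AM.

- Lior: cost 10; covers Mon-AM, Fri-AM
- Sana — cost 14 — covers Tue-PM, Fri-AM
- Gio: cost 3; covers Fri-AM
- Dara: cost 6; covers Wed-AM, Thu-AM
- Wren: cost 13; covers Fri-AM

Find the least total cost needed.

This is an integer covering problem.
The greedy cost-per-new-shift heuristic would pick Gio, Dara, Lior, and Sana for 33, but a cheaper cover exists.
Choose Lior, Sana, and Dara: together they cover Wed-AM, Mon-AM, Tue-PM, Thu-AM, Fri-AM — every shift.
Total cost: 10 + 14 + 6 = 30.
No cover costs less than 30.

30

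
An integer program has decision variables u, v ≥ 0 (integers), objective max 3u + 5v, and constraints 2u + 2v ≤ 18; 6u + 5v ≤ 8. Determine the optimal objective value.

5

Relaxing integrality, the LP optimum is 8.00 at (u,v) = (0, 1.6), which is not an integer point.
(u,v)=(0,1): 2·0+2·1=2≤18, 6·0+5·1=5≤8, objective 5.
(u,v)=(1,0): 2·1+2·0=2≤18, 6·1+5·0=6≤8, objective 3.
(u,v)=(0,0): 2·0+2·0=0≤18, 6·0+5·0=0≤8, objective 0.
The best lattice point is (0,1), giving 5.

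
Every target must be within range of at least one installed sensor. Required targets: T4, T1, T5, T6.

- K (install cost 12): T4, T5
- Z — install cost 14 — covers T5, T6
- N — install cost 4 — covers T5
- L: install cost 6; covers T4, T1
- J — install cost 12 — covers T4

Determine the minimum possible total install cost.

20

The greedy cost-per-new-target heuristic would pick L, N, and Z for 24, but a cheaper cover exists.
Choose Z and L: together they cover T4, T1, T5, T6 — every target.
Total install cost: 14 + 6 = 20.
No cover costs less than 20.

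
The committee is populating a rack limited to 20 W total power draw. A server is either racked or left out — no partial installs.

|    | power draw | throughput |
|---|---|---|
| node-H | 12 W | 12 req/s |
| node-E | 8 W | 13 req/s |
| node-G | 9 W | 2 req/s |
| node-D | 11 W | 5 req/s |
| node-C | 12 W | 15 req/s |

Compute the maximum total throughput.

node-H + node-E: power draw 12 + 8 = 20 ≤ 20, throughput 12 + 13 = 25.
node-E + node-C: power draw 8 + 12 = 20 ≤ 20, throughput 13 + 15 = 28.
Best is node-E and node-C with total throughput 28.

28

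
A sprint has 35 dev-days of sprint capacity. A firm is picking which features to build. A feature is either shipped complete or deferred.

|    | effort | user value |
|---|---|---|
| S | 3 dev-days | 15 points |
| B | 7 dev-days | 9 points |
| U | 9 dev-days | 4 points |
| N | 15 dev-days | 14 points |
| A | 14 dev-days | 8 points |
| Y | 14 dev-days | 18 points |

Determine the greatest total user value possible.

Allowing fractional choices, the relaxed optimum would be about 52.3, but features are indivisible.
S + B + U + Y: effort 3 + 7 + 9 + 14 = 33 ≤ 35, user value 15 + 9 + 4 + 18 = 46.
S + B + Y: effort 3 + 7 + 14 = 24 ≤ 35, user value 15 + 9 + 18 = 42.
S + N + Y: effort 3 + 15 + 14 = 32 ≤ 35, user value 15 + 14 + 18 = 47.
Best is S, N, and Y with total user value 47.

47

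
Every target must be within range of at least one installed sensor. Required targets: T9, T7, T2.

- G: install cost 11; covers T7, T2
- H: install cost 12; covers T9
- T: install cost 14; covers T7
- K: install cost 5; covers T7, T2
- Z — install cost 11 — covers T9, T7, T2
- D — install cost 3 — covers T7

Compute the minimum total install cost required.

This is an integer covering problem.
The greedy cost-per-new-target heuristic would pick K and Z for 16, but a cheaper cover exists.
Z alone covers T9, T7, T2 — every target.
Total install cost: 11.
No cover costs less than 11.

11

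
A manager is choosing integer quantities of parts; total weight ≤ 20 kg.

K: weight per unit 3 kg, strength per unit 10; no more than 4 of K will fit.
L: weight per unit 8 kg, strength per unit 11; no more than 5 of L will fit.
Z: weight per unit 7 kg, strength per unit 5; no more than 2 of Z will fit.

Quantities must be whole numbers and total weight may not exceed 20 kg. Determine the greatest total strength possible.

K has the best ratio (10/3); taking only K gives at most 4×10 = 40 (stopped by the supply cap of 4).
Mixing does better — 4×K and 1×L: weight 20 ≤ 20, strength 4·10 + 1·11 = 51.

51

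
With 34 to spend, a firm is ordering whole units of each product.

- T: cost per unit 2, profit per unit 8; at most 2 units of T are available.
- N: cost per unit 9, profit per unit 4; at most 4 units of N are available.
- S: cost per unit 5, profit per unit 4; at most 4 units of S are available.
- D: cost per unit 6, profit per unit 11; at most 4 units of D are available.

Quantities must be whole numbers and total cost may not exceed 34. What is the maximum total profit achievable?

2×T and 4×D: cost 28 ≤ 34, profit 2·8 + 4·11 = 60.
2×T, 1×S, and 4×D: cost 33 ≤ 34, profit 2·8 + 1·4 + 4·11 = 64.
Best is 64.

64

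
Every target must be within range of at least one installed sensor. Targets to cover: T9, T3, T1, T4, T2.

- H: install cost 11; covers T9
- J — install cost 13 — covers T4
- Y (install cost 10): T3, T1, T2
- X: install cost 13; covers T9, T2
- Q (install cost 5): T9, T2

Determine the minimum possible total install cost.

28

Choose J, Y, and Q: together they cover T9, T3, T1, T4, T2 — every target.
Total install cost: 13 + 10 + 5 = 28.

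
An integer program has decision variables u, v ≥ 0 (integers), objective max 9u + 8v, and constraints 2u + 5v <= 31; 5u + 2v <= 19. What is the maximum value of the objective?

50

(u,v)=(2,4) is feasible, giving 50.
(u,v)=(1,5) is feasible, giving 49.
(u,v)=(0,6) is feasible, giving 48.
Maximum is 50 at (u,v)=(2,4).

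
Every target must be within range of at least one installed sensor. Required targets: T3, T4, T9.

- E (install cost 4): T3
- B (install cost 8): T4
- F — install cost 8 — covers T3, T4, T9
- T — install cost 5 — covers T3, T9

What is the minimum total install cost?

8

F alone covers T3, T4, T9 — every target.
Total install cost: 8.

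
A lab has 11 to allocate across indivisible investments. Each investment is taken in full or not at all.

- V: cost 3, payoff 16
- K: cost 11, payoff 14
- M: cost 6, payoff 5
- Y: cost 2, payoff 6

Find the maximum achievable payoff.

27

This is a 0-1 knapsack instance.
Allowing fractional choices, the relaxed optimum would be about 29.6, but investments are indivisible.
V + M: cost 3 + 6 = 9 ≤ 11, payoff 16 + 5 = 21.
V + Y: cost 3 + 2 = 5 ≤ 11, payoff 16 + 6 = 22.
V + M + Y: cost 3 + 6 + 2 = 11 ≤ 11, payoff 16 + 5 + 6 = 27.
Best is V, M, and Y with total payoff 27.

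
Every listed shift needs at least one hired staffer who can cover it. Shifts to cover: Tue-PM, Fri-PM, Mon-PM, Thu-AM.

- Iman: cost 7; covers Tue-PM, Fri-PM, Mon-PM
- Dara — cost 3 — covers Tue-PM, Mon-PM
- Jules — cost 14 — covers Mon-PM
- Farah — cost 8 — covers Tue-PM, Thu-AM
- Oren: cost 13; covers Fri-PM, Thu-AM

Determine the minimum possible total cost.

15

The greedy cost-per-new-shift heuristic would pick Dara and Oren for 16, but a cheaper cover exists.
Choose Iman and Farah: together they cover Tue-PM, Fri-PM, Mon-PM, Thu-AM — every shift.
Total cost: 7 + 8 = 15.
No cover costs less than 15.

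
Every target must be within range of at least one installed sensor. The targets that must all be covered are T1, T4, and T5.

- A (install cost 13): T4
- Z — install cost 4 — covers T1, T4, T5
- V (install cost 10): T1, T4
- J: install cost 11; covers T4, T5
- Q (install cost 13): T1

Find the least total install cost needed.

This is a weighted set-cover instance.
Z alone covers T1, T4, T5 — every target.
Total install cost: 4.
No cover costs less than 4.

4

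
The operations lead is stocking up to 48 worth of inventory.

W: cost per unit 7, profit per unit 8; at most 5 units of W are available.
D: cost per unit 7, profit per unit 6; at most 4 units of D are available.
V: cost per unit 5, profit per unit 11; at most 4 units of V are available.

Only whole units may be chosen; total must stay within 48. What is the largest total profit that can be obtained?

76

This is a bounded integer knapsack.
Take 4×W and 4×V: cost 48 ≤ 48, profit 4·8 + 4·11 = 76.
V has the best ratio (11/5) and is taken to its limit of 4; remaining capacity is filled optimally with the others.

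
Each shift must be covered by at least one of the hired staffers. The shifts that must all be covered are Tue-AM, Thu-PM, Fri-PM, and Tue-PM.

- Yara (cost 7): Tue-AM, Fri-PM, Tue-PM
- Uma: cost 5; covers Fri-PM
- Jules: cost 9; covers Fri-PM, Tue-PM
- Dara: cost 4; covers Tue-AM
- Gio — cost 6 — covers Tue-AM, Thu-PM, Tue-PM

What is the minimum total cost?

Choose Uma and Gio: together they cover Tue-AM, Thu-PM, Fri-PM, Tue-PM — every shift.
Total cost: 5 + 6 = 11.
No cover costs less than 11.

11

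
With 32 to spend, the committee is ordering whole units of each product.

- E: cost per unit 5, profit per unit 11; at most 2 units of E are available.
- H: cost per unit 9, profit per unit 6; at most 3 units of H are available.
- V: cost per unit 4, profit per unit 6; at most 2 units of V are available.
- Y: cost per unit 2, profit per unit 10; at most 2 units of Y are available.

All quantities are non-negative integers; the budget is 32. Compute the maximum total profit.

2×E, 1×H, 2×V, and 2×Y: cost 31 ≤ 32, profit 2·11 + 1·6 + 2·6 + 2·10 = 60.
2×E, 2×V, and 2×Y: cost 22 ≤ 32, profit 2·11 + 2·6 + 2·10 = 54.
Best is 60.

60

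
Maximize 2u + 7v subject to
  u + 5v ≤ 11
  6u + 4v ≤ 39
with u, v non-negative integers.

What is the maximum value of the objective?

The continuous relaxation peaks at (5.81, 1.04) with value 18.88; rounding to a feasible lattice point costs some objective.
(u,v)=(5,1): 1·5+5·1=10≤11, 6·5+4·1=34≤39, objective 17.
(u,v)=(4,1): 1·4+5·1=9≤11, 6·4+4·1=28≤39, objective 15.
(u,v)=(6,0): 1·6+5·0=6≤11, 6·6+4·0=36≤39, objective 12.
No feasible integer point exceeds 17.

17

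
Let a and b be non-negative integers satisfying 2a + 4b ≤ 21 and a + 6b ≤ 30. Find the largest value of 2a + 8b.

(a,b)=(0,5) is feasible, giving 40.
(a,b)=(1,4) is feasible, giving 34.
(a,b)=(0,4) is feasible, giving 32.
(a,b)=(1,3) is feasible, giving 26.
The best lattice point is (0,5), giving 40.

40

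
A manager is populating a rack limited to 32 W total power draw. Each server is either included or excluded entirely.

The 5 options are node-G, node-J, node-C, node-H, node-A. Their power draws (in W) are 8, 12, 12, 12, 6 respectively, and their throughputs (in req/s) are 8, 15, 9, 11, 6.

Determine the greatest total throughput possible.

This is an integer program with binary decision variables.
node-G + node-J + node-C: power draw 8 + 12 + 12 = 32 ≤ 32, throughput 8 + 15 + 9 = 32.
node-G + node-J + node-H: power draw 8 + 12 + 12 = 32 ≤ 32, throughput 8 + 15 + 11 = 34.
node-J + node-H + node-A: power draw 12 + 12 + 6 = 30 ≤ 32, throughput 15 + 11 + 6 = 32.
Best is node-G, node-J, and node-H with total throughput 34.

34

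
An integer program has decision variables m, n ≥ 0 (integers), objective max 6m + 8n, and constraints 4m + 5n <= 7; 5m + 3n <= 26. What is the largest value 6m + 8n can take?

Relaxing integrality, the LP optimum is 11.20 at (m,n) = (0, 1.4), which is not an integer point.
(m,n)=(0,1): 4·0+5·1=5≤7, 5·0+3·1=3≤26, objective 8.
(m,n)=(1,0): 4·1+5·0=4≤7, 5·1+3·0=5≤26, objective 6.
(m,n)=(0,0): 4·0+5·0=0≤7, 5·0+3·0=0≤26, objective 0.
No feasible integer point exceeds 8.

8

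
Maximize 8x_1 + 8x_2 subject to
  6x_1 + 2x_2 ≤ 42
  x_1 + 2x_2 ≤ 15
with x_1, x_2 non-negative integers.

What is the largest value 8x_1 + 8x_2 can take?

80

(x_1,x_2)=(5,5) is feasible, giving 80.
(x_1,x_2)=(5,4) is feasible, giving 72.
(x_1,x_2)=(4,5) is feasible, giving 72.
The best lattice point is (5,5), giving 80.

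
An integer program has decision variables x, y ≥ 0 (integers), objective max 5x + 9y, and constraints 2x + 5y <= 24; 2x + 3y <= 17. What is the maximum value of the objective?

(x,y)=(4,3): 2·4+5·3=23≤24, 2·4+3·3=17≤17, objective 47.
(x,y)=(2,4): 2·2+5·4=24≤24, 2·2+3·4=16≤17, objective 46.
(x,y)=(5,2): 2·5+5·2=20≤24, 2·5+3·2=16≤17, objective 43.
Maximum is 47 at (x,y)=(4,3).

47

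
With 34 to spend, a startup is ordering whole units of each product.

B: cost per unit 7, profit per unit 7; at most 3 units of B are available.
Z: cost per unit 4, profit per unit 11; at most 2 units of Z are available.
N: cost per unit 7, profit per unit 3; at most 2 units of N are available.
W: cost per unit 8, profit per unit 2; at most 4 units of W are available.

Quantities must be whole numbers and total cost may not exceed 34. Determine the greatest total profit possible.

43

This is a bounded integer knapsack.
Z has the best ratio (11/4); taking only Z gives at most 2×11 = 22 (stopped by the supply cap of 2).
Mixing does better — 3×B and 2×Z: cost 29 ≤ 34, profit 3·7 + 2·11 = 43.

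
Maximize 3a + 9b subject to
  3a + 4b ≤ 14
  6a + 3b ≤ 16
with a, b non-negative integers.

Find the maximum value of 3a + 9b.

Relaxing integrality, the LP optimum is 31.50 at (a,b) = (0, 3.5), which is not an integer point.
(a,b)=(0,3): 3·0+4·3=12≤14, 6·0+3·3=9≤16, objective 27.
(a,b)=(1,2): 3·1+4·2=11≤14, 6·1+3·2=12≤16, objective 21.
(a,b)=(0,2): 3·0+4·2=8≤14, 6·0+3·2=6≤16, objective 18.
The best lattice point is (0,3), giving 27.

27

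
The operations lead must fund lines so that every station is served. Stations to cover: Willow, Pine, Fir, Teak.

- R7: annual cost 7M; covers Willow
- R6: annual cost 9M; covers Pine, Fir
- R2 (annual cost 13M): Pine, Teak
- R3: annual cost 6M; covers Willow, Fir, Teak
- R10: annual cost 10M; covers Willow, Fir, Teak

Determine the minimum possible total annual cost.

15

Choose R6 and R3: together they cover Willow, Pine, Fir, Teak — every station.
Total annual cost: 9 + 6 = 15.
No cover costs less than 15.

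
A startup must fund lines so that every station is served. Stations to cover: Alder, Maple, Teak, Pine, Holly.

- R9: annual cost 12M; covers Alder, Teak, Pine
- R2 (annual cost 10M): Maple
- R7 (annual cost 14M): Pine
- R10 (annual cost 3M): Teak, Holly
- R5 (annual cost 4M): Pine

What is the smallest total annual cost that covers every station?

25

The greedy cost-per-new-station heuristic would pick R10, R5, R2, and R9 for 29, but a cheaper cover exists.
Choose R9, R2, and R10: together they cover Alder, Maple, Teak, Pine, Holly — every station.
Total annual cost: 12 + 10 + 3 = 25.
No cover costs less than 25.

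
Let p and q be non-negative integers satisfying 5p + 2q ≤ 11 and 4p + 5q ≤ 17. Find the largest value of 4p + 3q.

10

Relaxing integrality, the LP optimum is 12.18 at (p,q) = (1.24, 2.41), which is not an integer point.
(p,q)=(1,2): 5·1+2·2=9≤11, 4·1+5·2=14≤17, objective 10.
(p,q)=(0,3): 5·0+2·3=6≤11, 4·0+5·3=15≤17, objective 9.
(p,q)=(1,1): 5·1+2·1=7≤11, 4·1+5·1=9≤17, objective 7.
The best lattice point is (1,2), giving 10.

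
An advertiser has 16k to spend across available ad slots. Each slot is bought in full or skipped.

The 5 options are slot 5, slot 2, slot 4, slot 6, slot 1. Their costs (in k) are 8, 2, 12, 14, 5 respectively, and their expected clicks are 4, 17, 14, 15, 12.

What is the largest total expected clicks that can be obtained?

33

Allowing fractional choices, the relaxed optimum would be about 39.5, but ad slots are indivisible.
slot 2 + slot 6: cost 2 + 14 = 16 ≤ 16, expected clicks 17 + 15 = 32.
slot 5 + slot 2 + slot 1: cost 8 + 2 + 5 = 15 ≤ 16, expected clicks 4 + 17 + 12 = 33.
slot 2 + slot 4: cost 2 + 12 = 14 ≤ 16, expected clicks 17 + 14 = 31.
Best is slot 5, slot 2, and slot 1 with total expected clicks 33.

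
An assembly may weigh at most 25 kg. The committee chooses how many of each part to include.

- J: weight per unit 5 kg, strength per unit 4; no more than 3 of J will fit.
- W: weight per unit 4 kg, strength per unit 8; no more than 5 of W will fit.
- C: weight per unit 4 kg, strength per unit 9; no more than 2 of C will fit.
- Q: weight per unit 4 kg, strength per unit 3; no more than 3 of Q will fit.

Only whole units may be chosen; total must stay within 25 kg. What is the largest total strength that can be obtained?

50

Take 4×W and 2×C: weight 24 ≤ 25, strength 4·8 + 2·9 = 50.
C has the best ratio (9/4) and is taken to its limit of 2; remaining capacity is filled optimally with the others.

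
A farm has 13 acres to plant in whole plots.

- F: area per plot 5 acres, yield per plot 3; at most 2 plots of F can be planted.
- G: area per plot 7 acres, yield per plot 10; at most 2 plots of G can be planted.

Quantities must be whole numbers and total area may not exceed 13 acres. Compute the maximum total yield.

Take 1×F and 1×G: area 12 ≤ 13, yield 1·3 + 1·10 = 13.
No other integer combination yields more.

13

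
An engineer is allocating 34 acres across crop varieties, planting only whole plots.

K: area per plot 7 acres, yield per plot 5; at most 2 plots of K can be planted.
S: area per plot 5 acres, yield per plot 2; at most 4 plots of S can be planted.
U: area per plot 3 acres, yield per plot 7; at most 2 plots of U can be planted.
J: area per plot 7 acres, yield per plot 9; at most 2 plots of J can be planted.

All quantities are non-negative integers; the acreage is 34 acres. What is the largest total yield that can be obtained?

42

This is a bounded integer knapsack.
2×K, 2×U, and 2×J: area 34 ≤ 34, yield 2·5 + 2·7 + 2·9 = 42.
1×K, 1×S, 2×U, and 2×J: area 32 ≤ 34, yield 1·5 + 1·2 + 2·7 + 2·9 = 39.
Best is 42.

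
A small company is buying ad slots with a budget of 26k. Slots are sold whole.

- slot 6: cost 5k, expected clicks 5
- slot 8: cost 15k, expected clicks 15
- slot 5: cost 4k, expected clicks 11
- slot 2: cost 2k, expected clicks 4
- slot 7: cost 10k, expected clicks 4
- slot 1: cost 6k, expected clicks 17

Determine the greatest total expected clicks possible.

Allowing fractional choices, the relaxed optimum would be about 46.0, but ad slots are indivisible.
slot 8 + slot 5 + slot 1: cost 15 + 4 + 6 = 25 ≤ 26, expected clicks 15 + 11 + 17 = 43.
slot 6 + slot 5 + slot 2 + slot 1: cost 5 + 4 + 2 + 6 = 17 ≤ 26, expected clicks 5 + 11 + 4 + 17 = 37.
slot 6 + slot 5 + slot 7 + slot 1: cost 5 + 4 + 10 + 6 = 25 ≤ 26, expected clicks 5 + 11 + 4 + 17 = 37.
Best is slot 8, slot 5, and slot 1 with total expected clicks 43.

43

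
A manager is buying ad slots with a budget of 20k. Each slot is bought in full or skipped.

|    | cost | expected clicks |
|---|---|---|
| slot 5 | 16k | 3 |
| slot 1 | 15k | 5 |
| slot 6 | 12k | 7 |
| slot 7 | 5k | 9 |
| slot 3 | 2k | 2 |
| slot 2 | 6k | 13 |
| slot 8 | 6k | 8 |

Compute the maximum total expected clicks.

32

This is an integer program with binary decision variables.
Allowing fractional choices, the relaxed optimum would be about 32.6, but ad slots are indivisible.
slot 7 + slot 2 + slot 8: cost 5 + 6 + 6 = 17 ≤ 20, expected clicks 9 + 13 + 8 = 30.
slot 7 + slot 3 + slot 2: cost 5 + 2 + 6 = 13 ≤ 20, expected clicks 9 + 2 + 13 = 24.
slot 7 + slot 3 + slot 2 + slot 8: cost 5 + 2 + 6 + 6 = 19 ≤ 20, expected clicks 9 + 2 + 13 + 8 = 32.
Best is slot 7, slot 3, slot 2, and slot 8 with total expected clicks 32.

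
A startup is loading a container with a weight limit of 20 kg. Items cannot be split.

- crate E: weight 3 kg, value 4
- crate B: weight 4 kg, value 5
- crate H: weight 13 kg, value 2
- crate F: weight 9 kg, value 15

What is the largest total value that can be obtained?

24

Treat it as a binary knapsack problem.
Take crate E, crate B, and crate F: weight 3 + 4 + 9 = 16 ≤ 20, value 4 + 5 + 15 = 24.
No other feasible combination does better.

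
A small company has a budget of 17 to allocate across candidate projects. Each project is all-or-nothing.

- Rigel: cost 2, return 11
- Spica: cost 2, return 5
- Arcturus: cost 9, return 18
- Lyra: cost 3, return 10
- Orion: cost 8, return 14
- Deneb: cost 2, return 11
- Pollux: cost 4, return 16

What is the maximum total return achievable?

Allowing fractional choices, the relaxed optimum would be about 61.0, but projects are indivisible.
Rigel + Spica + Lyra + Deneb + Pollux: cost 2 + 2 + 3 + 2 + 4 = 13 ≤ 17, return 11 + 5 + 10 + 11 + 16 = 53.
Rigel + Arcturus + Deneb + Pollux: cost 2 + 9 + 2 + 4 = 17 ≤ 17, return 11 + 18 + 11 + 16 = 56.
Rigel + Orion + Deneb + Pollux: cost 2 + 8 + 2 + 4 = 16 ≤ 17, return 11 + 14 + 11 + 16 = 52.
Best is Rigel, Arcturus, Deneb, and Pollux with total return 56.

56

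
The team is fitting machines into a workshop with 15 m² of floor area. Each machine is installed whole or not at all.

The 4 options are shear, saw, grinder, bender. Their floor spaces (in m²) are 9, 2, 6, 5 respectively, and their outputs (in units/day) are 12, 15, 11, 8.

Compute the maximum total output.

34

Allowing fractional choices, the relaxed optimum would be about 36.7, but machines are indivisible.
shear + saw: floor space 9 + 2 = 11 ≤ 15, output 12 + 15 = 27.
saw + grinder: floor space 2 + 6 = 8 ≤ 15, output 15 + 11 = 26.
saw + grinder + bender: floor space 2 + 6 + 5 = 13 ≤ 15, output 15 + 11 + 8 = 34.
Best is saw, grinder, and bender with total output 34.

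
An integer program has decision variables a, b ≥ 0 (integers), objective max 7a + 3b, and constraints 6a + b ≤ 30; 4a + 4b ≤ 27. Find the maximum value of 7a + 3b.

35

(a,b)=(5,0) is feasible, giving 35.
(a,b)=(4,2) is feasible, giving 34.
(a,b)=(4,1) is feasible, giving 31.
(a,b)=(3,3) is feasible, giving 30.
No feasible integer point exceeds 35.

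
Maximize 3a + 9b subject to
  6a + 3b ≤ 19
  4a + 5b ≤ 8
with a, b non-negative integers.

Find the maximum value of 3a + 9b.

The continuous relaxation peaks at (0, 1.6) with value 14.40; rounding to a feasible lattice point costs some objective.
(a,b)=(0,1): 6·0+3·1=3≤19, 4·0+5·1=5≤8, objective 9.
(a,b)=(1,0): 6·1+3·0=6≤19, 4·1+5·0=4≤8, objective 3.
(a,b)=(0,0): 6·0+3·0=0≤19, 4·0+5·0=0≤8, objective 0.
No feasible integer point exceeds 9.

9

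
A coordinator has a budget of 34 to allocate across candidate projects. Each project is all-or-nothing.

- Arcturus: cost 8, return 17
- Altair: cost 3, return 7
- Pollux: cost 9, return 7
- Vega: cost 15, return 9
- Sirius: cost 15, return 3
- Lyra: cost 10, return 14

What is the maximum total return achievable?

Allowing fractional choices, the relaxed optimum would be about 47.4, but projects are indivisible.
Arcturus + Altair + Lyra: cost 8 + 3 + 10 = 21 ≤ 34, return 17 + 7 + 14 = 38.
Arcturus + Altair + Pollux + Lyra: cost 8 + 3 + 9 + 10 = 30 ≤ 34, return 17 + 7 + 7 + 14 = 45.
Arcturus + Vega + Lyra: cost 8 + 15 + 10 = 33 ≤ 34, return 17 + 9 + 14 = 40.
Best is Arcturus, Altair, Pollux, and Lyra with total return 45.

45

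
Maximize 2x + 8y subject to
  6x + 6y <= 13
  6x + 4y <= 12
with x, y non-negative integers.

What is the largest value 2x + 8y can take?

16

(x,y)=(0,2) is feasible, giving 16.
(x,y)=(1,1) is feasible, giving 10.
(x,y)=(0,1) is feasible, giving 8.
The best lattice point is (0,2), giving 16.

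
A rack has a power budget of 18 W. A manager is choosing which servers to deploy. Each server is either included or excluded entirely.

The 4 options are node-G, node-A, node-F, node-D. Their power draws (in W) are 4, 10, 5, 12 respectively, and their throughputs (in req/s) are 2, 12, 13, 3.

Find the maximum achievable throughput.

node-F + node-D: power draw 5 + 12 = 17 ≤ 18, throughput 13 + 3 = 16.
node-G + node-F: power draw 4 + 5 = 9 ≤ 18, throughput 2 + 13 = 15.
node-A + node-F: power draw 10 + 5 = 15 ≤ 18, throughput 12 + 13 = 25.
Best is node-A and node-F with total throughput 25.

25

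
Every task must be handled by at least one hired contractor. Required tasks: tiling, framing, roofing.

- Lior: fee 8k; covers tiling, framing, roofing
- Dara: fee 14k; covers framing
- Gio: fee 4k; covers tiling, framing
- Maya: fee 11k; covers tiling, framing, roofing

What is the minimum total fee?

The greedy cost-per-new-task heuristic would pick Gio and Lior for 12, but a cheaper cover exists.
Lior alone covers tiling, framing, roofing — every task.
Total fee: 8.
No cover costs less than 8.

8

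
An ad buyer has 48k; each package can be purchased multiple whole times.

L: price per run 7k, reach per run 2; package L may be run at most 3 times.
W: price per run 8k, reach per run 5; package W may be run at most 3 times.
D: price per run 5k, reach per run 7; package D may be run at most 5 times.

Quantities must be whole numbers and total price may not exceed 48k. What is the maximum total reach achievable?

47

Take 1×L, 2×W, and 5×D: price 48 ≤ 48, reach 1·2 + 2·5 + 5·7 = 47.
D has the best ratio (7/5) and is taken to its limit of 5; remaining capacity is filled optimally with the others.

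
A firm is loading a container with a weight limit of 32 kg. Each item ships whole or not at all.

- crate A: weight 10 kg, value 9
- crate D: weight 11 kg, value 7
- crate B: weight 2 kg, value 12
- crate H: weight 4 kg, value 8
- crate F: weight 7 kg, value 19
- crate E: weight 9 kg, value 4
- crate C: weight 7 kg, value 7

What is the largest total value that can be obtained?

Allowing fractional choices, the relaxed optimum would be about 56.3, but items are indivisible.
crate D + crate B + crate H + crate F + crate C: weight 11 + 2 + 4 + 7 + 7 = 31 ≤ 32, value 7 + 12 + 8 + 19 + 7 = 53.
crate A + crate B + crate H + crate F + crate C: weight 10 + 2 + 4 + 7 + 7 = 30 ≤ 32, value 9 + 12 + 8 + 19 + 7 = 55.
Best is crate A, crate B, crate H, crate F, and crate C with total value 55.

55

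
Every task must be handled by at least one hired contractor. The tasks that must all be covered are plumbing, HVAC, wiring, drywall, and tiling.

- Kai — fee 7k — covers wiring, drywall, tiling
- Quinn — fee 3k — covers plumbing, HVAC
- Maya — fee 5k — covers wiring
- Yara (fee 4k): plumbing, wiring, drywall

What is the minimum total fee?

The greedy cost-per-new-task heuristic would pick Yara, Quinn, and Kai for 14, but a cheaper cover exists.
Choose Kai and Quinn: together they cover plumbing, HVAC, wiring, drywall, tiling — every task.
Total fee: 7 + 3 = 10.
No cover costs less than 10.

10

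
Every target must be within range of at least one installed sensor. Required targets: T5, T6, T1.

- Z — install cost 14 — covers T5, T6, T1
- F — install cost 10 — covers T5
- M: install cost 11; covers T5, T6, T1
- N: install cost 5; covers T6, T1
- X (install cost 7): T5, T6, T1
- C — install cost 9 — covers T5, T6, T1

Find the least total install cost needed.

This is a weighted set-cover instance.
X alone covers T5, T6, T1 — every target.
Total install cost: 7.
No cover costs less than 7.

7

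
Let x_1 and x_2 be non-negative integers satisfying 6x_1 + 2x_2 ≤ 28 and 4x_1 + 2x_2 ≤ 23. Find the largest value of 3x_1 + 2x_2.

(x_1,x_2)=(0,11): 6·0+2·11=22≤28, 4·0+2·11=22≤23, objective 22.
(x_1,x_2)=(0,10): 6·0+2·10=20≤28, 4·0+2·10=20≤23, objective 20.
No feasible integer point exceeds 22.

22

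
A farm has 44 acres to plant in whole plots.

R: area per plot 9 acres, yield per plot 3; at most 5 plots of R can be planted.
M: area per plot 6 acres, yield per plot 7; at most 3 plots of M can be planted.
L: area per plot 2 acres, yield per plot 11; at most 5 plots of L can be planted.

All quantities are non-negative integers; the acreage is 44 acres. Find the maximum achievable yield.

79

This is a bounded integer knapsack.
L has the best ratio (11/2); taking only L gives at most 5×11 = 55 (stopped by the supply cap of 5).
Mixing does better — 1×R, 3×M, and 5×L: area 37 ≤ 44, yield 1·3 + 3·7 + 5·11 = 79.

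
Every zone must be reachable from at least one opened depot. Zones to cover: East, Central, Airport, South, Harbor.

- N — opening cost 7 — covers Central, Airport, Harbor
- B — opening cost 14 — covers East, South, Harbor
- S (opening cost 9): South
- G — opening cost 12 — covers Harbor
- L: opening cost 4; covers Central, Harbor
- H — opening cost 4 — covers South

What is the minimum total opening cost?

21

The greedy cost-per-new-zone heuristic would pick L, H, N, and B for 29, but a cheaper cover exists.
Choose N and B: together they cover East, Central, Airport, South, Harbor — every zone.
Total opening cost: 7 + 14 = 21.
No cover costs less than 21.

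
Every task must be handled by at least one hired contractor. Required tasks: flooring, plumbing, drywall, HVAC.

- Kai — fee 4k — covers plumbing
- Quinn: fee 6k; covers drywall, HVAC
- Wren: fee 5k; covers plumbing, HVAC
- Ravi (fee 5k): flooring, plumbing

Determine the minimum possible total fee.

This is an integer covering problem.
The greedy cost-per-new-task heuristic would pick Wren, Ravi, and Quinn for 16, but a cheaper cover exists.
Choose Quinn and Ravi: together they cover flooring, plumbing, drywall, HVAC — every task.
Total fee: 6 + 5 = 11.
No cover costs less than 11.

11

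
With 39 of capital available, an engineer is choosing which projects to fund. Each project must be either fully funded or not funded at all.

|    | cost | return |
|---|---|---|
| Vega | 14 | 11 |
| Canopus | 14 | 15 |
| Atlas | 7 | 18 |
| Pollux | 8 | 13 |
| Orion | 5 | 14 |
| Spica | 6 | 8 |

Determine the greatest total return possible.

This is an integer program with binary decision variables.
Allowing fractional choices, the relaxed optimum would be about 66.9, but projects are indivisible.
Canopus + Atlas + Pollux + Orion: cost 14 + 7 + 8 + 5 = 34 ≤ 39, return 15 + 18 + 13 + 14 = 60.
Vega + Atlas + Pollux + Orion: cost 14 + 7 + 8 + 5 = 34 ≤ 39, return 11 + 18 + 13 + 14 = 56.
Best is Canopus, Atlas, Pollux, and Orion with total return 60.

60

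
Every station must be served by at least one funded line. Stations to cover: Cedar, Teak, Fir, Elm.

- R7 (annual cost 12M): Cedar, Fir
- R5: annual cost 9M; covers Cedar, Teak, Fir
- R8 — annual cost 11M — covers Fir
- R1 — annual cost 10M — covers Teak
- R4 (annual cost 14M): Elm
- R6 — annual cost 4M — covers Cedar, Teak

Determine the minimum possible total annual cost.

The greedy cost-per-new-station heuristic would pick R6, R5, and R4 for 27, but a cheaper cover exists.
Choose R5 and R4: together they cover Cedar, Teak, Fir, Elm — every station.
Total annual cost: 9 + 14 = 23.
No cover costs less than 23.

23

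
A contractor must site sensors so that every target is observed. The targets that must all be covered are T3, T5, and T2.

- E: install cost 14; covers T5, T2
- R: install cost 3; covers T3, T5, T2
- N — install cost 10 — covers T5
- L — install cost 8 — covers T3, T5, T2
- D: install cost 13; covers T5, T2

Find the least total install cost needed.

R alone covers T3, T5, T2 — every target.
Total install cost: 3.
No cover costs less than 3.

3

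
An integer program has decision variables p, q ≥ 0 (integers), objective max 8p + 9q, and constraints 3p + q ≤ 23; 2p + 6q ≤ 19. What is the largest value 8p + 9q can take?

57

Relaxing integrality, the LP optimum is 65.69 at (p,q) = (7.44, 0.688), which is not an integer point.
(p,q)=(6,1): 3·6+1·1=19≤23, 2·6+6·1=18≤19, objective 57.
(p,q)=(7,0): 3·7+1·0=21≤23, 2·7+6·0=14≤19, objective 56.
(p,q)=(5,1): 3·5+1·1=16≤23, 2·5+6·1=16≤19, objective 49.
No feasible integer point exceeds 57.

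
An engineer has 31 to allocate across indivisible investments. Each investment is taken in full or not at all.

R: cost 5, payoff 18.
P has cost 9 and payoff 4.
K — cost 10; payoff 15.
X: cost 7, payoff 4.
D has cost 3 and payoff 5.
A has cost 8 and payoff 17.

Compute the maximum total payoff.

55

Allowing fractional choices, the relaxed optimum would be about 57.9, but investments are indivisible.
R + K + X + A: cost 5 + 10 + 7 + 8 = 30 ≤ 31, payoff 18 + 15 + 4 + 17 = 54.
R + K + D + A: cost 5 + 10 + 3 + 8 = 26 ≤ 31, payoff 18 + 15 + 5 + 17 = 55.
R + K + A: cost 5 + 10 + 8 = 23 ≤ 31, payoff 18 + 15 + 17 = 50.
Best is R, K, D, and A with total payoff 55.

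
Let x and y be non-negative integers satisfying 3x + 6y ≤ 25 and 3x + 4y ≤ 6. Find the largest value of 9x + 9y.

(x,y)=(2,0): 3·2+6·0=6≤25, 3·2+4·0=6≤6, objective 18.
(x,y)=(1,0): 3·1+6·0=3≤25, 3·1+4·0=3≤6, objective 9.
No feasible integer point exceeds 18.

18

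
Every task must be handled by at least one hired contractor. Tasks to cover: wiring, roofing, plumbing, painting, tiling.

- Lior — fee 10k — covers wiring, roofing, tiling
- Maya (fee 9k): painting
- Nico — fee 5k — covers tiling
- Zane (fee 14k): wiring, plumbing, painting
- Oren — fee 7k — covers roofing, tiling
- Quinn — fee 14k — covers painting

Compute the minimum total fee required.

21

Choose Zane and Oren: together they cover wiring, roofing, plumbing, painting, tiling — every task.
Total fee: 14 + 7 = 21.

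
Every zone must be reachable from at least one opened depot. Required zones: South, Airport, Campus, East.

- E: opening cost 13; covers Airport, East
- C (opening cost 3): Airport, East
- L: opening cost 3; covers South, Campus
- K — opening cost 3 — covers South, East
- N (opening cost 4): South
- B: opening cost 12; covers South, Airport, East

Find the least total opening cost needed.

6

This is a weighted set-cover instance.
Choose C and L: together they cover South, Airport, Campus, East — every zone.
Total opening cost: 3 + 3 = 6.
No cover costs less than 6.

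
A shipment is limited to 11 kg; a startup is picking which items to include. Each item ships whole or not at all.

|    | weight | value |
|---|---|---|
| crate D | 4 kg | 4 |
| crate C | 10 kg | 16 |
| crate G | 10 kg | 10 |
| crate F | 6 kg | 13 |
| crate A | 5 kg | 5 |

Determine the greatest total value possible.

18

Allowing fractional choices, the relaxed optimum would be about 21.0, but items are indivisible.
crate F + crate A: weight 6 + 5 = 11 ≤ 11, value 13 + 5 = 18.
crate C: weight 10 ≤ 11, value 16.
crate D + crate F: weight 4 + 6 = 10 ≤ 11, value 4 + 13 = 17.
Best is crate F and crate A with total value 18.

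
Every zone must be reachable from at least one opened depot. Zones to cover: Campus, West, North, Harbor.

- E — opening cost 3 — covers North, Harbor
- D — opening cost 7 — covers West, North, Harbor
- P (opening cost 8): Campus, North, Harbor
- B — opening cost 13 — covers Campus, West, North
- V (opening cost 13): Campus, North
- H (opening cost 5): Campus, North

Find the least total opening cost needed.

The greedy cost-per-new-zone heuristic would pick E, H, and D for 15, but a cheaper cover exists.
Choose D and H: together they cover Campus, West, North, Harbor — every zone.
Total opening cost: 7 + 5 = 12.
No cover costs less than 12.

12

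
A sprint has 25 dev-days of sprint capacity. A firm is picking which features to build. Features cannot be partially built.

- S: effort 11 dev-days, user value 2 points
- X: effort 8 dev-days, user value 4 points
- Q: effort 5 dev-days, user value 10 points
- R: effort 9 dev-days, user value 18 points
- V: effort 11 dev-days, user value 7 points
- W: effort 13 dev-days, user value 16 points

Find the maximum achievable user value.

Treat it as a binary knapsack problem.
Allowing fractional choices, the relaxed optimum would be about 41.5, but features are indivisible.
Q + R + V: effort 5 + 9 + 11 = 25 ≤ 25, user value 10 + 18 + 7 = 35.
X + Q + R: effort 8 + 5 + 9 = 22 ≤ 25, user value 4 + 10 + 18 = 32.
R + W: effort 9 + 13 = 22 ≤ 25, user value 18 + 16 = 34.
Best is Q, R, and V with total user value 35.

35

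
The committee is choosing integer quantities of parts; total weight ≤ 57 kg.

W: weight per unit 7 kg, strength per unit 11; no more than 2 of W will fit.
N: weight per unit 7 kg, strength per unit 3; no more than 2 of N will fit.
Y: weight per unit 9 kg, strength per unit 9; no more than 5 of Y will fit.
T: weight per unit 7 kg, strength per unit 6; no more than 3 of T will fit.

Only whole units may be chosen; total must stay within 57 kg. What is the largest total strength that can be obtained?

64

2×W, 4×Y, and 1×T: weight 57 ≤ 57, strength 2·11 + 4·9 + 1·6 = 64.
2×W, 3×Y, and 2×T: weight 55 ≤ 57, strength 2·11 + 3·9 + 2·6 = 61.
Best is 64.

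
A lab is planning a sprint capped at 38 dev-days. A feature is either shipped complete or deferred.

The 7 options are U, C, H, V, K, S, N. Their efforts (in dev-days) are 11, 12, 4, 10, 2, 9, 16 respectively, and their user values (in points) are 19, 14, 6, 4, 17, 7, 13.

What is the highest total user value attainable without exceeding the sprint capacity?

63

Treat it as a binary knapsack problem.
Allowing fractional choices, the relaxed optimum would be about 63.3, but features are indivisible.
U + C + H + K: effort 11 + 12 + 4 + 2 = 29 ≤ 38, user value 19 + 14 + 6 + 17 = 56.
U + C + H + K + S: effort 11 + 12 + 4 + 2 + 9 = 38 ≤ 38, user value 19 + 14 + 6 + 17 + 7 = 63.
U + C + K + S: effort 11 + 12 + 2 + 9 = 34 ≤ 38, user value 19 + 14 + 17 + 7 = 57.
Best is U, C, H, K, and S with total user value 63.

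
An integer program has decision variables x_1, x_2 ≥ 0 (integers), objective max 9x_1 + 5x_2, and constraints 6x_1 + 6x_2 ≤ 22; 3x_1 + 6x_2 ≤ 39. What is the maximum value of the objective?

The continuous relaxation peaks at (3.67, 0) with value 33.00; rounding to a feasible lattice point costs some objective.
(x_1,x_2)=(3,0): 6·3+6·0=18≤22, 3·3+6·0=9≤39, objective 27.
(x_1,x_2)=(2,1): 6·2+6·1=18≤22, 3·2+6·1=12≤39, objective 23.
(x_1,x_2)=(2,0): 6·2+6·0=12≤22, 3·2+6·0=6≤39, objective 18.
Maximum is 27 at (x_1,x_2)=(3,0).

27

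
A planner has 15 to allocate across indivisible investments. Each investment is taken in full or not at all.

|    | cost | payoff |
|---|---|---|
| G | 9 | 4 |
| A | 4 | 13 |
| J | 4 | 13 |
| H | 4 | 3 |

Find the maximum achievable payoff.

Allowing fractional choices, the relaxed optimum would be about 30.3, but investments are indivisible.
A + J + H: cost 4 + 4 + 4 = 12 ≤ 15, payoff 13 + 13 + 3 = 29.
G + A: cost 9 + 4 = 13 ≤ 15, payoff 4 + 13 = 17.
A + J: cost 4 + 4 = 8 ≤ 15, payoff 13 + 13 = 26.
Best is A, J, and H with total payoff 29.

29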